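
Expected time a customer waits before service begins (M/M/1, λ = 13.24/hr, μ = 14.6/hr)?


ρ = 13.24/14.6 = 0.9068
Wq = ρ/(μ−λ) = 0.9068/(14.6 − 13.24) = 0.9068/1.36 = 0.6668 hr

Final: 0.6668 hr


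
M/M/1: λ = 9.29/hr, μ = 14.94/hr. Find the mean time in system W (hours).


W = 1/(μ−λ) = 1/(14.94 − 9.29) = 1/5.65 = 0.1770 hr

Final: 0.1770 hr


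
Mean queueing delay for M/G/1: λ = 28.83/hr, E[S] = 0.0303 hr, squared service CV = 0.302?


ρ = λ·E[S] = 28.83·0.0303 = 0.8735
E[S²] = E[S]²(1+C_s²) = 0.0303²·(1+0.302) = 0.001195
Wq = λ·E[S²]/(2(1−ρ)) = 28.83·0.001195/(2·0.1265) = 0.13627 hr

Final: 0.13627 hr


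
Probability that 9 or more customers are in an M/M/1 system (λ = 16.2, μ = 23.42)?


ρ = 16.2/23.42 = 0.6917
P(N ≥ n) = ρ^n = 0.6917^9 = 0.036254

Final: 0.036254


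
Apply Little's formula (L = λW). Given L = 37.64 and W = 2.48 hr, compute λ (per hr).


λ = L/W = 37.64/2.48 = 15.1774 /hr

Final: 15.1774 /hr


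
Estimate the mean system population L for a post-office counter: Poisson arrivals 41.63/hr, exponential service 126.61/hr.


ρ = λ/μ = 41.63/126.61 = 0.3288
L = ρ/(1−ρ) = 0.3288/(1 − 0.3288) = 0.3288/0.6712 = 0.4899

Final: 0.4899


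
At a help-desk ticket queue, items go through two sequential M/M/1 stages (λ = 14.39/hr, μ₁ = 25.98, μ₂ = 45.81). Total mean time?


Each node sees arrival rate λ = 14.39/hr (tandem ⇒ throughput preserved).
W₁ = 1/(μ₁−λ) = 1/(25.98−14.39) = 0.08628 hr
W₂ = 1/(μ₂−λ) = 1/(45.81−14.39) = 0.03183 hr
W_total = W₁ + W₂ = 0.08628 + 0.03183 = 0.11811 hr

Final: 0.11811 hr


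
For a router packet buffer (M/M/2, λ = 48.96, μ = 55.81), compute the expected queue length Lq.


a = λ/μ = 0.8773; ρ = a/2 = 0.4386
P₀ = 0.390210
Lq = P₀·a^c·ρ / (c!·(1−ρ)²) = 0.390210·0.76959·0.4386/(2·0.31514)
= 0.20899

Final: 0.20899


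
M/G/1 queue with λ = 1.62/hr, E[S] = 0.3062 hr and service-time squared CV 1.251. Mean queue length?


ρ = λ·E[S] = 1.62·0.3062 = 0.4960
Lq = ρ²(1+C_s²)/(2(1−ρ)) = 0.2461·(1+1.251)/(2·0.5040)
= 0.2461·2.2510/1.0079 = 0.54953

Final: 0.54953


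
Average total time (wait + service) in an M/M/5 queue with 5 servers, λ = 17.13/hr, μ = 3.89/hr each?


a = 4.4036; ρ = 0.8807; P₀ = 0.006223
Lq = P₀·a^c·ρ/(c!(1−ρ)²) = 5.31588
Wq = Lq/λ = 5.31588/17.13 = 0.31033 hr
W = Wq + 1/μ = 0.31033 + 0.25707 = 0.56739 hr

Final: 0.56739 hr


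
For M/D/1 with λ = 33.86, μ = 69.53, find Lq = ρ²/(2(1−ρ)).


ρ = 33.86/69.53 = 0.4870
M/D/1: Lq = ρ²/(2(1−ρ)) = 0.2372/(2·0.5130) = 0.23114

Final: 0.23114


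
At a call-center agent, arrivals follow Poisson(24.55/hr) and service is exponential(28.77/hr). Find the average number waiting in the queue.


ρ = 24.55/28.77 = 0.8533
Lq = ρ²/(1−ρ) = 0.7282/0.1467 = 4.9642

Final: 4.9642


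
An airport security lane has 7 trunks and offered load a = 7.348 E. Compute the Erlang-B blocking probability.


B(c,a) = (a^c/c!) / Σ_{k=0}^{c} a^k/k!
a^7/7! = 229.484574
Σ terms (k=0..7): 1.00000 + 7.34800 + 26.99655 + 66.12355 + 121.46897 + 178.51080 + 218.61622 + 229.48457 = 849.548673
B = 229.484574/849.548673 = 0.270125

Final: 0.270125


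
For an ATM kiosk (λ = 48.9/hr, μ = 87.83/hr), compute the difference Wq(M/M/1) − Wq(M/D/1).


ρ = 48.9/87.83 = 0.5568
Wq(M/M/1) = ρ/(μ−λ) = 0.5568/38.93 = 0.01430 hr
Wq(M/D/1) = ρ/(2(μ−λ)) = 0.007151 hr
Savings = 0.01430 − 0.007151 = 0.007151 hr

Final: 0.007151 hr


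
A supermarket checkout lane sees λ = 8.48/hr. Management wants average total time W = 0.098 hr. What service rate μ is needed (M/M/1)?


W = 1/(μ−λ) ⇒ μ − λ = 1/W = 1/0.098 = 10.2041
μ = λ + 1/W = 8.48 + 10.2041 = 18.6841 per hr

Final: 18.6841 /hr


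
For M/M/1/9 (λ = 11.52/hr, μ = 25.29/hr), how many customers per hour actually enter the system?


ρ = 0.4555; P_K = (1−ρ)ρ^9/(1−ρ^10) = 0.0004599
λ_eff = λ(1 − P_K) = 11.52·(1 − 0.0004599) = 11.52·0.999540 = 11.5147 /hr

Final: 11.5147 /hr


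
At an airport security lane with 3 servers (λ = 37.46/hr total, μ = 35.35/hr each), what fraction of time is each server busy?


ρ = λ/(cμ) = 37.46/(3·35.35) = 37.46/106.05 = 0.3532

Final: 0.3532


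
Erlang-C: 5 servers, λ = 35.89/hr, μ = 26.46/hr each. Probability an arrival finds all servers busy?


a = λ/μ = 1.3564; ρ = a/5 = 0.2713
P₀ = 0.257352 (from M/M/c formula)
C(c,a) = [a^c/(c!(1−ρ))]·P₀ = [4.59111/(120·0.7287)]·0.257352
= 0.05250·0.257352 = 0.013511

Final: 0.013511


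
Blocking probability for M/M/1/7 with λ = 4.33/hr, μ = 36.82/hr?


ρ = λ/μ = 4.33/36.82 = 0.1176
P_K = (1−ρ)ρ^K/(1−ρ^(K+1)) = (0.8824·0.0000003110)/(1 − 0.00000003658)
= 0.0000002745/1.000000 = 0.0000002745

Final: 0.0000002745


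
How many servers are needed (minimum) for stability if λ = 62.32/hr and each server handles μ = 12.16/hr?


Stability requires cμ > λ ⇔ c > λ/μ.
λ/μ = 62.32/12.16 = 5.1250
Minimum integer c = ⌊5.1250⌋ + 1 = 6
Check: 6·12.16 = 72.96 > 62.32, while 5·12.16 = 60.80 ≤ 62.32

Final: 6 servers


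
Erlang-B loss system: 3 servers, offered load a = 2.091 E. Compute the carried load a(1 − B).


B(3,2.091) = 0.224050 (Erlang-B)
Carried load = a(1 − B) = 2.091·(1 − 0.224050) = 2.091·0.775950 = 1.6225 E

Final: 1.6225 Erlangs


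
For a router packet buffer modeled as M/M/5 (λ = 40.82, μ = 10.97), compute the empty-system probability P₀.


a = λ/μ = 40.82/10.97 = 3.7211; ρ = a/c = 0.7442
Σ_{k=0}^{4} a^k/k! (terms k=0..4) = 1.00000 + 3.72106 + 6.92313 + 8.58713 + 7.98830 = 28.21962
Tail: a^5/(5!(1−ρ)) = 713.39796/(120·0.2558) = 23.24179
P₀ = 1/(28.21962 + 23.24179) = 1/51.46141 = 0.019432

Final: 0.019432


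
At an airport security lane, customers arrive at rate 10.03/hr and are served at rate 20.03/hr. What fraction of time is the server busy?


ρ = λ/μ = 10.03/20.03 = 0.5007

Final: 0.5007


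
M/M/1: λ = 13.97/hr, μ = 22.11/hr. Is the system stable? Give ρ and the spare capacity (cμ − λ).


Total capacity cμ = 1·22.11 = 22.11/hr
ρ = λ/(cμ) = 13.97/22.11 = 0.6318
Stable ⇔ ρ < 1: YES
Spare capacity = cμ − λ = 22.11 − 13.97 = 8.14/hr

Final: ρ = 0.6318; stable; margin = 8.14/hr


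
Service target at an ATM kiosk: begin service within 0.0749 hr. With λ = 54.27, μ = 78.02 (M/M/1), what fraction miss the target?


ρ = 54.27/78.02 = 0.6956
P(Wq > t) = ρ·e^{−(μ−λ)t} = 0.6956·e^{−1.7789}
= 0.6956·0.168828 = 0.117435

Final: 0.117435


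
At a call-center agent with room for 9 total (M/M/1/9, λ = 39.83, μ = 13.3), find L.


ρ = 39.83/13.3 = 2.9947
L = ρ[1 − (K+1)ρ^K + Kρ^(K+1)] / [(1−ρ)(1−ρ^(K+1))]
Numerator: 2.9947·(1 − 10·19374.387827 + 9·58021.193019) = 983614.903751
Denominator: (-1.9947)·(-58020.193019) = 115735.016600
L = 983614.903751/115735.016600 = 8.4989

Final: 8.4989


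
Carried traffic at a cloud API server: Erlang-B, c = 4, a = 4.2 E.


B(4,4.2) = 0.329628 (Erlang-B)
Carried load = a(1 − B) = 4.2·(1 − 0.329628) = 4.2·0.670372 = 2.8156 E

Final: 2.8156 Erlangs


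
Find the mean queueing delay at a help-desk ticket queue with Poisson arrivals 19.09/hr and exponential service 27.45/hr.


ρ = 19.09/27.45 = 0.6954
Wq = ρ/(μ−λ) = 0.6954/(27.45 − 19.09) = 0.6954/8.36 = 0.08319 hr

Final: 0.08319 hr


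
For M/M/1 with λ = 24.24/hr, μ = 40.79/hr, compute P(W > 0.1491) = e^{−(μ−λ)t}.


W ~ Exponential(μ−λ) for M/M/1.
μ − λ = 40.79 − 24.24 = 16.5500
P(W > t) = e^{−(μ−λ)t} = e^{−2.4676} = 0.084788

Final: 0.084788


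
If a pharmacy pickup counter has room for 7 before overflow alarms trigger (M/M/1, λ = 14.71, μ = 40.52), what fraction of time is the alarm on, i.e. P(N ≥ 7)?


ρ = 14.71/40.52 = 0.3630
P(N ≥ n) = ρ^n = 0.3630^7 = 0.0008310

Final: 0.0008310


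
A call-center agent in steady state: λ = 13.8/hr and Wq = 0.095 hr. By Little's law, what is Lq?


Lq = λWq = 13.8·0.095 = 1.3110

Final: 1.3110


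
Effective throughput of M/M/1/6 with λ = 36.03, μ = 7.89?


ρ = 4.5665; P_K = (1−ρ)ρ^6/(1−ρ^7) = 0.781035
λ_eff = λ(1 − P_K) = 36.03·(1 − 0.781035) = 36.03·0.218965 = 7.8893 /hr

Final: 7.8893 /hr


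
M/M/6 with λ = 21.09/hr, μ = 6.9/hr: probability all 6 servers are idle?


a = λ/μ = 21.09/6.9 = 3.0565; ρ = a/c = 0.5094
Σ_{k=0}^{5} a^k/k! (terms k=0..5) = 1.00000 + 3.05652 + 4.67116 + 4.75917 + 3.63663 + 2.22309 = 19.34657
Tail: a^6/(6!(1−ρ)) = 815.38916/(720·0.4906) = 2.30846
P₀ = 1/(19.34657 + 2.30846) = 1/21.65503 = 0.046179

Final: 0.046179


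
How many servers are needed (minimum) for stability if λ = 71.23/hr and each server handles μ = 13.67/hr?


Stability requires cμ > λ ⇔ c > λ/μ.
λ/μ = 71.23/13.67 = 5.2107
Minimum integer c = ⌊5.2107⌋ + 1 = 6
Check: 6·13.67 = 82.02 > 71.23, while 5·13.67 = 68.35 ≤ 71.23

Final: 6 servers


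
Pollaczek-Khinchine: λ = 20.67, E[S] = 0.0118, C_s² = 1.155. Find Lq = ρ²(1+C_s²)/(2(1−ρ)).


ρ = λ·E[S] = 20.67·0.0118 = 0.2439
Lq = ρ²(1+C_s²)/(2(1−ρ)) = 0.05949·(1+1.155)/(2·0.7561)
= 0.05949·2.1550/1.5122 = 0.08478

Final: 0.08478


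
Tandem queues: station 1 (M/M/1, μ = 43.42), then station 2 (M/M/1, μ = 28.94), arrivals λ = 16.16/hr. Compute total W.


Each node sees arrival rate λ = 16.16/hr (tandem ⇒ throughput preserved).
W₁ = 1/(μ₁−λ) = 1/(43.42−16.16) = 0.03668 hr
W₂ = 1/(μ₂−λ) = 1/(28.94−16.16) = 0.07825 hr
W_total = W₁ + W₂ = 0.03668 + 0.07825 = 0.11493 hr

Final: 0.11493 hr


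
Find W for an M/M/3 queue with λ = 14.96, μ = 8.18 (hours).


a = 1.8289; ρ = 0.6096; P₀ = 0.140593
Lq = P₀·a^c·ρ/(c!(1−ρ)²) = 0.57335
Wq = Lq/λ = 0.57335/14.96 = 0.03833 hr
W = Wq + 1/μ = 0.03833 + 0.12225 = 0.16058 hr

Final: 0.16058 hr


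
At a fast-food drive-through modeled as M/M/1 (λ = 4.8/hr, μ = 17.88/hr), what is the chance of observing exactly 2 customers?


ρ = 4.8/17.88 = 0.2685
P_n = (1−ρ)·ρ^n = (1 − 0.2685)·0.2685^2 = 0.7315·0.072069 = 0.052721

Final: 0.052721


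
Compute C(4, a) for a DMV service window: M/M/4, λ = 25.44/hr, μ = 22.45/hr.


a = λ/μ = 1.1332; ρ = a/4 = 0.2833
P₀ = 0.321169 (from M/M/c formula)
C(c,a) = [a^c/(c!(1−ρ))]·P₀ = [1.64893/(24·0.7167)]·0.321169
= 0.09586·0.321169 = 0.030788

Final: 0.030788


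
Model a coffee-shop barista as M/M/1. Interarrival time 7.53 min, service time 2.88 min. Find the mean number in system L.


λ = 60/7.53 = 7.9681 /hr
μ = 60/2.88 = 20.8333 /hr
ρ = λ/μ = 7.9681/20.8333 = 0.3825
L = ρ/(1−ρ) = 0.3825/0.6175 = 0.6194

Final: 0.6194


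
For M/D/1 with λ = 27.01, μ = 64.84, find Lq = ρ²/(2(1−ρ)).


ρ = 27.01/64.84 = 0.4166
M/D/1: Lq = ρ²/(2(1−ρ)) = 0.1735/(2·0.5834) = 0.14871

Final: 0.14871


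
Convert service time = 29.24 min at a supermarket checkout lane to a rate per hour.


μ = 1/(service time) in consistent units.
1 hour = 60 min, so μ = 60/29.24 = 2.0520 per hour

Final: 2.0520 /hr


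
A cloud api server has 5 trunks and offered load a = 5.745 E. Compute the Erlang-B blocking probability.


B(c,a) = (a^c/c!) / Σ_{k=0}^{c} a^k/k!
a^5/5! = 52.151754
Σ terms (k=0..5): 1.00000 + 5.74500 + 16.50251 + 31.60231 + 45.38882 + 52.15175 = 152.390398
B = 52.151754/152.390398 = 0.342225

Final: 0.342225


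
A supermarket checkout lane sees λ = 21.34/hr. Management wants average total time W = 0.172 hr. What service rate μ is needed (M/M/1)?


W = 1/(μ−λ) ⇒ μ − λ = 1/W = 1/0.172 = 5.8140
μ = λ + 1/W = 21.34 + 5.8140 = 27.1540 per hr

Final: 27.1540 /hr


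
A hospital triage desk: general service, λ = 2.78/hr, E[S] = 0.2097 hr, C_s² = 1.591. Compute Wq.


ρ = λ·E[S] = 2.78·0.2097 = 0.5830
E[S²] = E[S]²(1+C_s²) = 0.2097²·(1+1.591) = 0.113937
Wq = λ·E[S²]/(2(1−ρ)) = 2.78·0.113937/(2·0.4170) = 0.37976 hr

Final: 0.37976 hr


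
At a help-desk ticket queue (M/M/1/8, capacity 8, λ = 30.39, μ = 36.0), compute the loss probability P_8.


ρ = λ/μ = 30.39/36.0 = 0.8442
P_K = (1−ρ)ρ^K/(1−ρ^(K+1)) = (0.1558·0.257885)/(1 − 0.217698)
= 0.040187/0.782302 = 0.051370

Final: 0.051370


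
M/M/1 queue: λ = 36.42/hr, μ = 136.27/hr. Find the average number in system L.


ρ = λ/μ = 36.42/136.27 = 0.2673
L = ρ/(1−ρ) = 0.2673/(1 − 0.2673) = 0.2673/0.7327 = 0.3647

Final: 0.3647


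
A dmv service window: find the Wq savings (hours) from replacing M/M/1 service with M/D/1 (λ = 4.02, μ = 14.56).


ρ = 4.02/14.56 = 0.2761
Wq(M/M/1) = ρ/(μ−λ) = 0.2761/10.54 = 0.02620 hr
Wq(M/D/1) = ρ/(2(μ−λ)) = 0.01310 hr
Savings = 0.02620 − 0.01310 = 0.01310 hr

Final: 0.01310 hr


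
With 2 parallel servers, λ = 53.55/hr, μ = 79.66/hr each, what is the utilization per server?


ρ = λ/(cμ) = 53.55/(2·79.66) = 53.55/159.32 = 0.3361

Final: 0.3361


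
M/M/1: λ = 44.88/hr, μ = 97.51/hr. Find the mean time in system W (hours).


W = 1/(μ−λ) = 1/(97.51 − 44.88) = 1/52.63 = 0.01900 hr

Final: 0.01900 hr


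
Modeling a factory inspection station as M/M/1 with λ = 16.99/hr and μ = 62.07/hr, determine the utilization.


ρ = λ/μ = 16.99/62.07 = 0.2737

Final: 0.2737


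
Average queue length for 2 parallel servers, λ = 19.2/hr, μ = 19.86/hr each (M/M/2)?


a = λ/μ = 0.9668; ρ = a/2 = 0.4834
P₀ = 0.348269
Lq = P₀·a^c·ρ / (c!·(1−ρ)²) = 0.348269·0.93464·0.4834/(2·0.26689)
= 0.29477

Final: 0.29477


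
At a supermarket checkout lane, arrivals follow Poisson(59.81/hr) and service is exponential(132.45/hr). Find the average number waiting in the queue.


ρ = 59.81/132.45 = 0.4516
Lq = ρ²/(1−ρ) = 0.2039/0.5484 = 0.3718

Final: 0.3718


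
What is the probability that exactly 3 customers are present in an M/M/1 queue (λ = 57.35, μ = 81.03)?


ρ = 57.35/81.03 = 0.7078
P_n = (1−ρ)·ρ^n = (1 − 0.7078)·0.7078^3 = 0.2922·0.354538 = 0.103609

Final: 0.103609


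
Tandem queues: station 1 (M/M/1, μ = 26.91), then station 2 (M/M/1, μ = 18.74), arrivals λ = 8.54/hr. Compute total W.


Each node sees arrival rate λ = 8.54/hr (tandem ⇒ throughput preserved).
W₁ = 1/(μ₁−λ) = 1/(26.91−8.54) = 0.05444 hr
W₂ = 1/(μ₂−λ) = 1/(18.74−8.54) = 0.09804 hr
W_total = W₁ + W₂ = 0.05444 + 0.09804 = 0.15248 hr

Final: 0.15248 hr


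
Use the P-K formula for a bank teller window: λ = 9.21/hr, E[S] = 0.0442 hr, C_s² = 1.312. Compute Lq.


ρ = λ·E[S] = 9.21·0.0442 = 0.4071
Lq = ρ²(1+C_s²)/(2(1−ρ)) = 0.1657·(1+1.312)/(2·0.5929)
= 0.1657·2.3120/1.1858 = 0.32309

Final: 0.32309


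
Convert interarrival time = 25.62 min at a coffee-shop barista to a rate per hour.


λ = 1/(interarrival time) in consistent units.
1 hour = 60 min, so λ = 60/25.62 = 2.3419 per hour

Final: 2.3419 /hr


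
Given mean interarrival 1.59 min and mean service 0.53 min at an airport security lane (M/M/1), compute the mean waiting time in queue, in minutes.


λ = 60/1.59 = 37.7358 /hr
μ = 60/0.53 = 113.2075 /hr
ρ = λ/μ = 37.7358/113.2075 = 0.3333
Wq = ρ/(μ−λ) = 0.3333/(113.2075−37.7358) = 0.004417 hr
In minutes: 0.004417·60 = 0.2650 min

Final: 0.2650 min


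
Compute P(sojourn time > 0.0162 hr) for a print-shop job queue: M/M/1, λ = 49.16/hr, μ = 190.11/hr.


W ~ Exponential(μ−λ) for M/M/1.
μ − λ = 190.11 − 49.16 = 140.9500
P(W > t) = e^{−(μ−λ)t} = e^{−2.2834} = 0.101938

Final: 0.101938


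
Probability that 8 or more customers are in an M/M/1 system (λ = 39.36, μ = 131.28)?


ρ = 39.36/131.28 = 0.2998
P(N ≥ n) = ρ^n = 0.2998^8 = 0.00006529

Final: 0.00006529


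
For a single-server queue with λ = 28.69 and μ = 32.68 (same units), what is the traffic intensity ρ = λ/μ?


ρ = λ/μ = 28.69/32.68 = 0.8779

Final: 0.8779


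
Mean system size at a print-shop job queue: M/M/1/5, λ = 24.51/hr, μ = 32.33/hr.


ρ = 24.51/32.33 = 0.7581
L = ρ[1 − (K+1)ρ^K + Kρ^(K+1)] / [(1−ρ)(1−ρ^(K+1))]
Numerator: 0.7581·(1 − 6·0.250431 + 5·0.189857) = 0.338650
Denominator: (0.2419)·(0.810143) = 0.195958
L = 0.338650/0.195958 = 1.7282

Final: 1.7282


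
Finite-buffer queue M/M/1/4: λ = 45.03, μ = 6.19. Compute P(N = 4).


ρ = λ/μ = 45.03/6.19 = 7.2746
P_K = (1−ρ)ρ^K/(1−ρ^(K+1)) = (-6.2746·2800.562000)/(1 − 20373.070578)
= -17572.508578/-20372.070578 = 0.862578

Final: 0.862578


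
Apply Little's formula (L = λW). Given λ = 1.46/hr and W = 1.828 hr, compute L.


L = λW = 1.46·1.828 = 2.6689

Final: 2.6689


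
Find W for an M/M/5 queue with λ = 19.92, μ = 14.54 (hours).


a = 1.3700; ρ = 0.2740; P₀ = 0.253856
Lq = P₀·a^c·ρ/(c!(1−ρ)²) = 0.005308
Wq = Lq/λ = 0.005308/19.92 = 0.0002665 hr
W = Wq + 1/μ = 0.0002665 + 0.06878 = 0.06904 hr

Final: 0.06904 hr


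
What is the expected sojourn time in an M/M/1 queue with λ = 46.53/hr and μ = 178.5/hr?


W = 1/(μ−λ) = 1/(178.5 − 46.53) = 1/131.97 = 0.007577 hr

Final: 0.007577 hr


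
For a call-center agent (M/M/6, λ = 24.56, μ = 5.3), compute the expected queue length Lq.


a = λ/μ = 4.6340; ρ = a/6 = 0.7723
P₀ = 0.007670
Lq = P₀·a^c·ρ / (c!·(1−ρ)²) = 0.007670·9901.81840·0.7723/(720·0.05183)
= 1.57163

Final: 1.57163


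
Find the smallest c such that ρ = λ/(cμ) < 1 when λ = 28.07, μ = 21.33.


Stability requires cμ > λ ⇔ c > λ/μ.
λ/μ = 28.07/21.33 = 1.3160
Minimum integer c = ⌊1.3160⌋ + 1 = 2
Check: 2·21.33 = 42.66 > 28.07, while 1·21.33 = 21.33 ≤ 28.07

Final: 2 servers


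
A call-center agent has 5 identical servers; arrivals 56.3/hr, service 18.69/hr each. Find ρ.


ρ = λ/(cμ) = 56.3/(5·18.69) = 56.3/93.45 = 0.6025

Final: 0.6025


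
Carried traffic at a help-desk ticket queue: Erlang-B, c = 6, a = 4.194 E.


B(6,4.194) = 0.131345 (Erlang-B)
Carried load = a(1 − B) = 4.194·(1 − 0.131345) = 4.194·0.868655 = 3.6431 E

Final: 3.6431 Erlangs


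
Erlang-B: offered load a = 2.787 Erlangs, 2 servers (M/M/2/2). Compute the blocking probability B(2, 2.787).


B(c,a) = (a^c/c!) / Σ_{k=0}^{c} a^k/k!
a^2/2! = 3.883684
Σ terms (k=0..2): 1.00000 + 2.78700 + 3.88368 = 7.670685
B = 3.883684/7.670685 = 0.506302

Final: 0.506302


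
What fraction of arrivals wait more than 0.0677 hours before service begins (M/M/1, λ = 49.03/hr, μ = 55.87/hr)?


ρ = 49.03/55.87 = 0.8776
P(Wq > t) = ρ·e^{−(μ−λ)t} = 0.8776·e^{−0.4631}
= 0.8776·0.629350 = 0.552300

Final: 0.552300


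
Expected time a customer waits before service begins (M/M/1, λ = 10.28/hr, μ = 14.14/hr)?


ρ = 10.28/14.14 = 0.7270
Wq = ρ/(μ−λ) = 0.7270/(14.14 − 10.28) = 0.7270/3.86 = 0.1883 hr

Final: 0.1883 hr


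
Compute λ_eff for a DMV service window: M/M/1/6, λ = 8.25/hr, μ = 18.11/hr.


ρ = 0.4555; P_K = (1−ρ)ρ^6/(1−ρ^7) = 0.004886
λ_eff = λ(1 − P_K) = 8.25·(1 − 0.004886) = 8.25·0.995114 = 8.2097 /hr

Final: 8.2097 /hr


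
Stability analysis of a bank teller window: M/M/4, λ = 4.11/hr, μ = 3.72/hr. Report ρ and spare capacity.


Total capacity cμ = 4·3.72 = 14.88/hr
ρ = λ/(cμ) = 4.11/14.88 = 0.2762
Stable ⇔ ρ < 1: YES
Spare capacity = cμ − λ = 14.88 − 4.11 = 10.77/hr

Final: ρ = 0.2762; stable; margin = 10.77/hr


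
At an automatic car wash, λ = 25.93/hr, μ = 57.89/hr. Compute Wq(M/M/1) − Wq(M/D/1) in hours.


ρ = 25.93/57.89 = 0.4479
Wq(M/M/1) = ρ/(μ−λ) = 0.4479/31.96 = 0.01401 hr
Wq(M/D/1) = ρ/(2(μ−λ)) = 0.007007 hr
Savings = 0.01401 − 0.007007 = 0.007007 hr

Final: 0.007007 hr


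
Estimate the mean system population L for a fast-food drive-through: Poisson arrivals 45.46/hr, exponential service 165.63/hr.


ρ = λ/μ = 45.46/165.63 = 0.2745
L = ρ/(1−ρ) = 0.2745/(1 − 0.2745) = 0.2745/0.7255 = 0.3783

Final: 0.3783


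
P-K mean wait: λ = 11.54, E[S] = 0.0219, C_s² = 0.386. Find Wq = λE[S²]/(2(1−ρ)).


ρ = λ·E[S] = 11.54·0.0219 = 0.2527
E[S²] = E[S]²(1+C_s²) = 0.0219²·(1+0.386) = 0.0006647
Wq = λ·E[S²]/(2(1−ρ)) = 11.54·0.0006647/(2·0.7473) = 0.005133 hr

Final: 0.005133 hr


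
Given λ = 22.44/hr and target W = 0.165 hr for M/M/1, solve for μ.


W = 1/(μ−λ) ⇒ μ − λ = 1/W = 1/0.165 = 6.0606
μ = λ + 1/W = 22.44 + 6.0606 = 28.5006 per hr

Final: 28.5006 /hr


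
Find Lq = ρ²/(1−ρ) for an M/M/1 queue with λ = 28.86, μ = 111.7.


ρ = 28.86/111.7 = 0.2584
Lq = ρ²/(1−ρ) = 0.06676/0.7416 = 0.09001

Final: 0.09001


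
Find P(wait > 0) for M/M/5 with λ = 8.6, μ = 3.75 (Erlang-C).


a = λ/μ = 2.2933; ρ = a/5 = 0.4587
P₀ = 0.099380 (from M/M/c formula)
C(c,a) = [a^c/(c!(1−ρ))]·P₀ = [63.43602/(120·0.5413)]·0.099380
= 0.97654·0.099380 = 0.097049

Final: 0.097049


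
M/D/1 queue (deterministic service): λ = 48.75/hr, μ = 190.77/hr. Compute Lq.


ρ = 48.75/190.77 = 0.2555
M/D/1: Lq = ρ²/(2(1−ρ)) = 0.06530/(2·0.7445) = 0.04386

Final: 0.04386


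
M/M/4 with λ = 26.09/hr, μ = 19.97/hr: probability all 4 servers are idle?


a = λ/μ = 26.09/19.97 = 1.3065; ρ = a/c = 0.3266
Σ_{k=0}^{3} a^k/k! (terms k=0..3) = 1.00000 + 1.30646 + 0.85342 + 0.37165 = 3.53153
Tail: a^4/(4!(1−ρ)) = 2.91329/(24·0.6734) = 0.18026
P₀ = 1/(3.53153 + 0.18026) = 1/3.71179 = 0.269411

Final: 0.269411


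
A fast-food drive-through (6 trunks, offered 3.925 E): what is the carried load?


B(6,3.925) = 0.111766 (Erlang-B)
Carried load = a(1 − B) = 3.925·(1 − 0.111766) = 3.925·0.888234 = 3.4863 E

Final: 3.4863 Erlangs


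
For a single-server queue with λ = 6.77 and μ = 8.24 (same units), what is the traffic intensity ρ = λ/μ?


ρ = λ/μ = 6.77/8.24 = 0.8216

Final: 0.8216


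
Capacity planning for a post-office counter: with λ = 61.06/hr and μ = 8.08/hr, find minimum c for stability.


Stability requires cμ > λ ⇔ c > λ/μ.
λ/μ = 61.06/8.08 = 7.5569
Minimum integer c = ⌊7.5569⌋ + 1 = 8
Check: 8·8.08 = 64.64 > 61.06, while 7·8.08 = 56.56 ≤ 61.06

Final: 8 servers


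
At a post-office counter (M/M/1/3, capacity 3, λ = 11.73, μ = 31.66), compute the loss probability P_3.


ρ = λ/μ = 11.73/31.66 = 0.3705
P_K = (1−ρ)ρ^K/(1−ρ^(K+1)) = (0.6295·0.050858)/(1 − 0.018843)
= 0.032015/0.981157 = 0.032630

Final: 0.032630


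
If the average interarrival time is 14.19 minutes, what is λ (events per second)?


λ = 1/(interarrival time) in consistent units.
1 second = 0.0166667 min, so λ = 0.0166667/14.19 = 0.001175 per second

Final: 0.001175 /sec


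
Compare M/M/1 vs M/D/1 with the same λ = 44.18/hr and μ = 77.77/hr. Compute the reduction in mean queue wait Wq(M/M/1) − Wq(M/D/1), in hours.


ρ = 44.18/77.77 = 0.5681
Wq(M/M/1) = ρ/(μ−λ) = 0.5681/33.59 = 0.01691 hr
Wq(M/D/1) = ρ/(2(μ−λ)) = 0.008456 hr
Savings = 0.01691 − 0.008456 = 0.008456 hr

Final: 0.008456 hr


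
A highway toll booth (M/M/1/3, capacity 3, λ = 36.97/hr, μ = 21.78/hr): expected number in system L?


ρ = 36.97/21.78 = 1.6974
L = ρ[1 − (K+1)ρ^K + Kρ^(K+1)] / [(1−ρ)(1−ρ^(K+1))]
Numerator: 1.6974·(1 − 4·4.890742 + 3·8.301686) = 10.765248
Denominator: (-0.6974)·(-7.301686) = 5.092406
L = 10.765248/5.092406 = 2.1140

Final: 2.1140


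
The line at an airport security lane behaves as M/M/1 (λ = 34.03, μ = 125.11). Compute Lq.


ρ = 34.03/125.11 = 0.2720
Lq = ρ²/(1−ρ) = 0.07398/0.7280 = 0.1016

Final: 0.1016


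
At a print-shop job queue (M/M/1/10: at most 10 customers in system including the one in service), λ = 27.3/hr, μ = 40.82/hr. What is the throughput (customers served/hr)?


ρ = 0.6688; P_K = (1−ρ)ρ^10/(1−ρ^11) = 0.006001
λ_eff = λ(1 − P_K) = 27.3·(1 − 0.006001) = 27.3·0.993999 = 27.1362 /hr

Final: 27.1362 /hr


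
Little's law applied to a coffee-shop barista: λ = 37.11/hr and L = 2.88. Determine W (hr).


W = L/λ = 2.88/37.11 = 0.07761 hr

Final: 0.07761 hr


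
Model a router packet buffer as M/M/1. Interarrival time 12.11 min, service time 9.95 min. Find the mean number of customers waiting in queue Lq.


λ = 60/12.11 = 4.9546 /hr
μ = 60/9.95 = 6.0302 /hr
ρ = λ/μ = 4.9546/6.0302 = 0.8216
Lq = ρ²/(1−ρ) = 0.6751/0.1784 = 3.7848

Final: 3.7848


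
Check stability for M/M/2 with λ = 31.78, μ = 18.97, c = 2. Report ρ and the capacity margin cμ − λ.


Total capacity cμ = 2·18.97 = 37.94/hr
ρ = λ/(cμ) = 31.78/37.94 = 0.8376
Stable ⇔ ρ < 1: YES
Spare capacity = cμ − λ = 37.94 − 31.78 = 6.16/hr

Final: ρ = 0.8376; stable; margin = 6.16/hr


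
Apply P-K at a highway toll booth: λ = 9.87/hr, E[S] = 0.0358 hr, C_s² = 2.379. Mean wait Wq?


ρ = λ·E[S] = 9.87·0.0358 = 0.3533
E[S²] = E[S]²(1+C_s²) = 0.0358²·(1+2.379) = 0.004331
Wq = λ·E[S²]/(2(1−ρ)) = 9.87·0.004331/(2·0.6467) = 0.03305 hr

Final: 0.03305 hr


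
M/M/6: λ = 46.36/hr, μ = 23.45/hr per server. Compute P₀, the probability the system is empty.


a = λ/μ = 46.36/23.45 = 1.9770; ρ = a/c = 0.3295
Σ_{k=0}^{5} a^k/k! (terms k=0..5) = 1.00000 + 1.97697 + 1.95421 + 1.28781 + 0.63649 + 0.25166 = 7.10714
Tail: a^6/(6!(1−ρ)) = 59.70401/(720·0.6705) = 0.12367
P₀ = 1/(7.10714 + 0.12367) = 1/7.23081 = 0.138297

Final: 0.138297


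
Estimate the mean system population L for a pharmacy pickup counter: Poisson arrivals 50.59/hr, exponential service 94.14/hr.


ρ = λ/μ = 50.59/94.14 = 0.5374
L = ρ/(1−ρ) = 0.5374/(1 − 0.5374) = 0.5374/0.4626 = 1.1617

Final: 1.1617


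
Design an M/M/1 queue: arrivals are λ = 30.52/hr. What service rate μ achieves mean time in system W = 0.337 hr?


W = 1/(μ−λ) ⇒ μ − λ = 1/W = 1/0.337 = 2.9674
μ = λ + 1/W = 30.52 + 2.9674 = 33.4874 per hr

Final: 33.4874 /hr


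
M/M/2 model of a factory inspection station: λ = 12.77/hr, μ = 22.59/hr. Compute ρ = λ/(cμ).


ρ = λ/(cμ) = 12.77/(2·22.59) = 12.77/45.18 = 0.2826

Final: 0.2826


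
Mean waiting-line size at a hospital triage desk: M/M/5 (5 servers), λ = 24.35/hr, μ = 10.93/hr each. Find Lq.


a = λ/μ = 2.2278; ρ = a/5 = 0.4456
P₀ = 0.106344
Lq = P₀·a^c·ρ / (c!·(1−ρ)²) = 0.106344·54.87746·0.4456/(120·0.30740)
= 0.07049

Final: 0.07049


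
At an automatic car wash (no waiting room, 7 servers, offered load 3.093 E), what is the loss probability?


B(c,a) = (a^c/c!) / Σ_{k=0}^{c} a^k/k!
a^7/7! = 0.537315
Σ terms (k=0..7): 1.00000 + 3.09300 + 4.78332 + 4.93161 + 3.81337 + 2.35895 + 1.21604 + 0.53731 = 21.733598
B = 0.537315/21.733598 = 0.024723

Final: 0.024723


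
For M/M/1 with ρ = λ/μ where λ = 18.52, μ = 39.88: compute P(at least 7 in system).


ρ = 18.52/39.88 = 0.4644
P(N ≥ n) = ρ^n = 0.4644^7 = 0.004658

Final: 0.004658


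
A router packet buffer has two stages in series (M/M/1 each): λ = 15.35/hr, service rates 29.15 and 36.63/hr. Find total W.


Each node sees arrival rate λ = 15.35/hr (tandem ⇒ throughput preserved).
W₁ = 1/(μ₁−λ) = 1/(29.15−15.35) = 0.07246 hr
W₂ = 1/(μ₂−λ) = 1/(36.63−15.35) = 0.04699 hr
W_total = W₁ + W₂ = 0.07246 + 0.04699 = 0.11946 hr

Final: 0.11946 hr


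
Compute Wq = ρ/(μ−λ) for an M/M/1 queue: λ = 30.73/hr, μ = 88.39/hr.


ρ = 30.73/88.39 = 0.3477
Wq = ρ/(μ−λ) = 0.3477/(88.39 − 30.73) = 0.3477/57.66 = 0.006030 hr

Final: 0.006030 hr


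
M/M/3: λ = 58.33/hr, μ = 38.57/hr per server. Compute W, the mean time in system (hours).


a = 1.5123; ρ = 0.5041; P₀ = 0.207540
Lq = P₀·a^c·ρ/(c!(1−ρ)²) = 0.24526
Wq = Lq/λ = 0.24526/58.33 = 0.004205 hr
W = Wq + 1/μ = 0.004205 + 0.02593 = 0.03013 hr

Final: 0.03013 hr


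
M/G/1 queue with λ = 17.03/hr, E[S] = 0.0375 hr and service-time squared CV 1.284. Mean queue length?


ρ = λ·E[S] = 17.03·0.0375 = 0.6386
Lq = ρ²(1+C_s²)/(2(1−ρ)) = 0.4078·(1+1.284)/(2·0.3614)
= 0.4078·2.2840/0.7228 = 1.28884

Final: 1.28884


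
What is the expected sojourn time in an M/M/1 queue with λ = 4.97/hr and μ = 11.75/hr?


W = 1/(μ−λ) = 1/(11.75 − 4.97) = 1/6.78 = 0.1475 hr

Final: 0.1475 hr


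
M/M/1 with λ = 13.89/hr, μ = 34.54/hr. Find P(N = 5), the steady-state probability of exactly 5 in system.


ρ = 13.89/34.54 = 0.4021
P_n = (1−ρ)·ρ^n = (1 − 0.4021)·0.4021^5 = 0.5979·0.010517 = 0.006288

Final: 0.006288


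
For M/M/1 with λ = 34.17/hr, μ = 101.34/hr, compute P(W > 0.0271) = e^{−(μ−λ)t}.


W ~ Exponential(μ−λ) for M/M/1.
μ − λ = 101.34 − 34.17 = 67.1700
P(W > t) = e^{−(μ−λ)t} = e^{−1.8203} = 0.161976

Final: 0.161976


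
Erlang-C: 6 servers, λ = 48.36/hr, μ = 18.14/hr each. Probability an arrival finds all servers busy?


a = λ/μ = 2.6659; ρ = a/6 = 0.4443
P₀ = 0.068958 (from M/M/c formula)
C(c,a) = [a^c/(c!(1−ρ))]·P₀ = [358.99968/(720·0.5557)]·0.068958
= 0.89730·0.068958 = 0.061876

Final: 0.061876


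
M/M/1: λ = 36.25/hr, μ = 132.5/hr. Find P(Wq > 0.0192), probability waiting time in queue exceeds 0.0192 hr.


ρ = 36.25/132.5 = 0.2736
P(Wq > t) = ρ·e^{−(μ−λ)t} = 0.2736·e^{−1.8480}
= 0.2736·0.157552 = 0.043104

Final: 0.043104


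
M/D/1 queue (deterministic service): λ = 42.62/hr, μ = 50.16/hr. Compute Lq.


ρ = 42.62/50.16 = 0.8497
M/D/1: Lq = ρ²/(2(1−ρ)) = 0.7220/(2·0.1503) = 2.40142

Final: 2.40142


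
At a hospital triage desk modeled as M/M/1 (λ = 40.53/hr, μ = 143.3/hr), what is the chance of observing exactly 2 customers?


ρ = 40.53/143.3 = 0.2828
P_n = (1−ρ)·ρ^n = (1 − 0.2828)·0.2828^2 = 0.7172·0.079995 = 0.057369

Final: 0.057369


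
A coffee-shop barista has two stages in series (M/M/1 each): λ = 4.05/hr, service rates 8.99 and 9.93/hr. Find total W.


Each node sees arrival rate λ = 4.05/hr (tandem ⇒ throughput preserved).
W₁ = 1/(μ₁−λ) = 1/(8.99−4.05) = 0.20243 hr
W₂ = 1/(μ₂−λ) = 1/(9.93−4.05) = 0.17007 hr
W_total = W₁ + W₂ = 0.20243 + 0.17007 = 0.37250 hr

Final: 0.37250 hr


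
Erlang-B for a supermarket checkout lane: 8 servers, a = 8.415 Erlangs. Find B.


B(c,a) = (a^c/c!) / Σ_{k=0}^{c} a^k/k!
a^8/8! = 623.609093
Σ terms (k=0..8): 1.00000 + 8.41500 + 35.40611 + 99.31415 + 208.93213 + 351.63278 + 493.16498 + 592.85475 + 623.60909 = 2414.328994
B = 623.609093/2414.328994 = 0.258295

Final: 0.258295


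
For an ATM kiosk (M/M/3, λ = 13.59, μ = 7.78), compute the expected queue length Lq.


a = λ/μ = 1.7468; ρ = a/3 = 0.5823
P₀ = 0.156277
Lq = P₀·a^c·ρ / (c!·(1−ρ)²) = 0.156277·5.32991·0.5823/(6·0.17450)
= 0.46320

Final: 0.46320


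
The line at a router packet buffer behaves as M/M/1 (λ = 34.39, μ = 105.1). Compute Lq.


ρ = 34.39/105.1 = 0.3272
Lq = ρ²/(1−ρ) = 0.1071/0.6728 = 0.1591

Final: 0.1591


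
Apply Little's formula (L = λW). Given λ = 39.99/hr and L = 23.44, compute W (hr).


W = L/λ = 23.44/39.99 = 0.5861 hr

Final: 0.5861 hr


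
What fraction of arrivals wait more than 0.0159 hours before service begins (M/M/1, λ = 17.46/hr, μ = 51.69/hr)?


ρ = 17.46/51.69 = 0.3378
P(Wq > t) = ρ·e^{−(μ−λ)t} = 0.3378·e^{−0.5443}
= 0.3378·0.580273 = 0.196006

Final: 0.196006


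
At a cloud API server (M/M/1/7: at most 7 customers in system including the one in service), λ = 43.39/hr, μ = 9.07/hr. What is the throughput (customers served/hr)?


ρ = 4.7839; P_K = (1−ρ)ρ^7/(1−ρ^8) = 0.790969
λ_eff = λ(1 − P_K) = 43.39·(1 − 0.790969) = 43.39·0.209031 = 9.0699 /hr

Final: 9.0699 /hr


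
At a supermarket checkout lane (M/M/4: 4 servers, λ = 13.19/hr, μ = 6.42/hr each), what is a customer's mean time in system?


a = 2.0545; ρ = 0.5136; P₀ = 0.122899
Lq = P₀·a^c·ρ/(c!(1−ρ)²) = 0.19810
Wq = Lq/λ = 0.19810/13.19 = 0.01502 hr
W = Wq + 1/μ = 0.01502 + 0.15576 = 0.17078 hr

Final: 0.17078 hr


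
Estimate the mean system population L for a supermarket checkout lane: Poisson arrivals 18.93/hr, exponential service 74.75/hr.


ρ = λ/μ = 18.93/74.75 = 0.2532
L = ρ/(1−ρ) = 0.2532/(1 − 0.2532) = 0.2532/0.7468 = 0.3391

Final: 0.3391


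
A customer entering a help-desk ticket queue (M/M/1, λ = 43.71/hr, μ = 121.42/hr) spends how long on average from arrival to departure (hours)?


W = 1/(μ−λ) = 1/(121.42 − 43.71) = 1/77.71 = 0.01287 hr

Final: 0.01287 hr


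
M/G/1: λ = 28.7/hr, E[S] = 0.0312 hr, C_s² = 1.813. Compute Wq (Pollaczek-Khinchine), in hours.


ρ = λ·E[S] = 28.7·0.0312 = 0.8954
E[S²] = E[S]²(1+C_s²) = 0.0312²·(1+1.813) = 0.002738
Wq = λ·E[S²]/(2(1−ρ)) = 28.7·0.002738/(2·0.1046) = 0.37581 hr

Final: 0.37581 hr


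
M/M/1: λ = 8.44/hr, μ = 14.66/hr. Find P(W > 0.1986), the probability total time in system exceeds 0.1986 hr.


W ~ Exponential(μ−λ) for M/M/1.
μ − λ = 14.66 − 8.44 = 6.2200
P(W > t) = e^{−(μ−λ)t} = e^{−1.2353} = 0.290750

Final: 0.290750


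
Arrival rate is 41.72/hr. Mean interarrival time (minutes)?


Mean interarrival time = 1/λ = 1/41.72 hour = 0.02397 hour
In minutes: 0.02397 × 60 = 1.4382 min

Final: 1.4382 min


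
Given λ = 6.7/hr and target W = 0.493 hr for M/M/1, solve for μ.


W = 1/(μ−λ) ⇒ μ − λ = 1/W = 1/0.493 = 2.0284
μ = λ + 1/W = 6.7 + 2.0284 = 8.7284 per hr

Final: 8.7284 /hr


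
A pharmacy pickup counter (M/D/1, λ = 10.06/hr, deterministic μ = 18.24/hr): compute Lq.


ρ = 10.06/18.24 = 0.5515
M/D/1: Lq = ρ²/(2(1−ρ)) = 0.3042/(2·0.4485) = 0.33915

Final: 0.33915


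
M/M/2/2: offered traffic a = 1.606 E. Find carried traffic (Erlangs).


B(2,1.606) = 0.331043 (Erlang-B)
Carried load = a(1 − B) = 1.606·(1 − 0.331043) = 1.606·0.668957 = 1.0743 E

Final: 1.0743 Erlangs


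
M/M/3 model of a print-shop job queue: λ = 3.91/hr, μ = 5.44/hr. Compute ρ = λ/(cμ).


ρ = λ/(cμ) = 3.91/(3·5.44) = 3.91/16.32 = 0.2396

Final: 0.2396


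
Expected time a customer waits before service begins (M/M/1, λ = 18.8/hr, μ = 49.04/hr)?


ρ = 18.8/49.04 = 0.3834
Wq = ρ/(μ−λ) = 0.3834/(49.04 − 18.8) = 0.3834/30.24 = 0.01268 hr

Final: 0.01268 hr


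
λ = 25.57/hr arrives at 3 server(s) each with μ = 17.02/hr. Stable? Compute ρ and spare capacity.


Total capacity cμ = 3·17.02 = 51.06/hr
ρ = λ/(cμ) = 25.57/51.06 = 0.5008
Stable ⇔ ρ < 1: YES
Spare capacity = cμ − λ = 51.06 − 25.57 = 25.49/hr

Final: ρ = 0.5008; stable; margin = 25.49/hr


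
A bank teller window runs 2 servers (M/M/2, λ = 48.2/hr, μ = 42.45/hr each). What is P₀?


a = λ/μ = 48.2/42.45 = 1.1355; ρ = a/c = 0.5677
Σ_{k=0}^{1} a^k/k! (terms k=0..1) = 1.00000 + 1.13545 = 2.13545
Tail: a^2/(2!(1−ρ)) = 1.28925/(2·0.4323) = 1.49125
P₀ = 1/(2.13545 + 1.49125) = 1/3.62670 = 0.275733

Final: 0.275733


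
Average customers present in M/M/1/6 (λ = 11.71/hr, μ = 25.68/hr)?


ρ = 11.71/25.68 = 0.4560
L = ρ[1 − (K+1)ρ^K + Kρ^(K+1)] / [(1−ρ)(1−ρ^(K+1))]
Numerator: 0.4560·(1 − 7·0.008990 + 6·0.004100) = 0.438516
Denominator: (0.5440)·(0.995900) = 0.541773
L = 0.438516/0.541773 = 0.8094

Final: 0.8094


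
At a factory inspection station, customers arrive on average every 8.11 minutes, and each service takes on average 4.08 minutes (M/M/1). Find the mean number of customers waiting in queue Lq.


λ = 60/8.11 = 7.3983 /hr
μ = 60/4.08 = 14.7059 /hr
ρ = λ/μ = 7.3983/14.7059 = 0.5031
Lq = ρ²/(1−ρ) = 0.2531/0.4969 = 0.5093

Final: 0.5093


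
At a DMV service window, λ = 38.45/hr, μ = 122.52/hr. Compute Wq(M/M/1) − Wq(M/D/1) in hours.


ρ = 38.45/122.52 = 0.3138
Wq(M/M/1) = ρ/(μ−λ) = 0.3138/84.07 = 0.003733 hr
Wq(M/D/1) = ρ/(2(μ−λ)) = 0.001866 hr
Savings = 0.003733 − 0.001866 = 0.001866 hr

Final: 0.001866 hr


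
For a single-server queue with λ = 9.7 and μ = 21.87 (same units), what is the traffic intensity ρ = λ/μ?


ρ = λ/μ = 9.7/21.87 = 0.4435

Final: 0.4435


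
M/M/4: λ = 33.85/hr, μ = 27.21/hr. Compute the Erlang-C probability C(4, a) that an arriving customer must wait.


a = λ/μ = 1.2440; ρ = a/4 = 0.3110
P₀ = 0.287063 (from M/M/c formula)
C(c,a) = [a^c/(c!(1−ρ))]·P₀ = [2.39508/(24·0.6890)]·0.287063
= 0.14484·0.287063 = 0.041579

Final: 0.041579


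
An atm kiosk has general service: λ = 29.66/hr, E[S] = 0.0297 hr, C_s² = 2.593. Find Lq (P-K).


ρ = λ·E[S] = 29.66·0.0297 = 0.8809
Lq = ρ²(1+C_s²)/(2(1−ρ)) = 0.7760·(1+2.593)/(2·0.1191)
= 0.7760·3.5930/0.2382 = 11.70518

Final: 11.70518


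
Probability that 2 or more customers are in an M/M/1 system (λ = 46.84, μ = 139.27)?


ρ = 46.84/139.27 = 0.3363
P(N ≥ n) = ρ^n = 0.3363^2 = 0.113115

Final: 0.113115


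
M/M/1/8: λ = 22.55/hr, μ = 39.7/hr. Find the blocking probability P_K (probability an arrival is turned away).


ρ = λ/μ = 22.55/39.7 = 0.5680
P_K = (1−ρ)ρ^K/(1−ρ^(K+1)) = (0.4320·0.010835)/(1 − 0.006155)
= 0.004681/0.993845 = 0.004710

Final: 0.004710


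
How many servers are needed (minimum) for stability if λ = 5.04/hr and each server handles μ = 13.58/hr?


Stability requires cμ > λ ⇔ c > λ/μ.
λ/μ = 5.04/13.58 = 0.3711
Minimum integer c = ⌊0.3711⌋ + 1 = 1
Check: 1·13.58 = 13.58 > 5.04, while 0·13.58 = 0.00 ≤ 5.04

Final: 1 servers


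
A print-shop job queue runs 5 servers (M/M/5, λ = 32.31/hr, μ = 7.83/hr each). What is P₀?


a = λ/μ = 32.31/7.83 = 4.1264; ρ = a/c = 0.8253
Σ_{k=0}^{4} a^k/k! (terms k=0..4) = 1.00000 + 4.12644 + 8.51374 + 11.71047 + 12.08063 = 37.43128
Tail: a^5/(5!(1−ρ)) = 1196.39883/(120·0.1747) = 57.06508
P₀ = 1/(37.43128 + 57.06508) = 1/94.49635 = 0.010582

Final: 0.010582


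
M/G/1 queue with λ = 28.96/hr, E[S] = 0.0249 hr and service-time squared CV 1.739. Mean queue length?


ρ = λ·E[S] = 28.96·0.0249 = 0.7211
Lq = ρ²(1+C_s²)/(2(1−ρ)) = 0.5200·(1+1.739)/(2·0.2789)
= 0.5200·2.7390/0.5578 = 2.55338

Final: 2.55338


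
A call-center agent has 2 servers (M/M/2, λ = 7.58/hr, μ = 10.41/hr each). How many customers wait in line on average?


a = λ/μ = 0.7281; ρ = a/2 = 0.3641
P₀ = 0.466197
Lq = P₀·a^c·ρ / (c!·(1−ρ)²) = 0.466197·0.53020·0.3641/(2·0.40440)
= 0.11126

Final: 0.11126


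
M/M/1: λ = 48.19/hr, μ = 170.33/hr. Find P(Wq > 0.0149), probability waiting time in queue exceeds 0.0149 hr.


ρ = 48.19/170.33 = 0.2829
P(Wq > t) = ρ·e^{−(μ−λ)t} = 0.2829·e^{−1.8199}
= 0.2829·0.162044 = 0.045846

Final: 0.045846


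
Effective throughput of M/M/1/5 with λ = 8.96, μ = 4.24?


ρ = 2.1132; P_K = (1−ρ)ρ^5/(1−ρ^6) = 0.532768
λ_eff = λ(1 − P_K) = 8.96·(1 − 0.532768) = 8.96·0.467232 = 4.1864 /hr

Final: 4.1864 /hr


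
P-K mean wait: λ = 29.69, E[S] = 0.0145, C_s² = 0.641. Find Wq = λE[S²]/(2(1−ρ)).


ρ = λ·E[S] = 29.69·0.0145 = 0.4305
E[S²] = E[S]²(1+C_s²) = 0.0145²·(1+0.641) = 0.0003450
Wq = λ·E[S²]/(2(1−ρ)) = 29.69·0.0003450/(2·0.5695) = 0.008994 hr

Final: 0.008994 hr


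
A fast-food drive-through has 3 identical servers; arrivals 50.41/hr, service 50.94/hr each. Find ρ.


ρ = λ/(cμ) = 50.41/(3·50.94) = 50.41/152.82 = 0.3299

Final: 0.3299


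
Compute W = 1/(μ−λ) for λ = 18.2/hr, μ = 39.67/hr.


W = 1/(μ−λ) = 1/(39.67 − 18.2) = 1/21.47 = 0.04658 hr

Final: 0.04658 hr


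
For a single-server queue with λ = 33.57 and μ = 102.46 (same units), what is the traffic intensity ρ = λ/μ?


ρ = λ/μ = 33.57/102.46 = 0.3276

Final: 0.3276


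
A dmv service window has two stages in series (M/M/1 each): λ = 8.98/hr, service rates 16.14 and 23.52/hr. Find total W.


Each node sees arrival rate λ = 8.98/hr (tandem ⇒ throughput preserved).
W₁ = 1/(μ₁−λ) = 1/(16.14−8.98) = 0.13966 hr
W₂ = 1/(μ₂−λ) = 1/(23.52−8.98) = 0.06878 hr
W_total = W₁ + W₂ = 0.13966 + 0.06878 = 0.20844 hr

Final: 0.20844 hr
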